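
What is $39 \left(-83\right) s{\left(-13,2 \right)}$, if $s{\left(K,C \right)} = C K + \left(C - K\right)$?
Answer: $35607$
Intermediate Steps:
$s{\left(K,C \right)} = C - K + C K$
$39 \left(-83\right) s{\left(-13,2 \right)} = 39 \left(-83\right) \left(2 - -13 + 2 \left(-13\right)\right) = - 3237 \left(2 + 13 - 26\right) = \left(-3237\right) \left(-11\right) = 35607$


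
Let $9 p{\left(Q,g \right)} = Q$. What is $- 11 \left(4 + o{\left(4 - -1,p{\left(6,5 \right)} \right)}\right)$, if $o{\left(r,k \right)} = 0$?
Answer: $-44$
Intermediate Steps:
$p{\left(Q,g \right)} = \frac{Q}{9}$
$- 11 \left(4 + o{\left(4 - -1,p{\left(6,5 \right)} \right)}\right) = - 11 \left(4 + 0\right) = \left(-11\right) 4 = -44$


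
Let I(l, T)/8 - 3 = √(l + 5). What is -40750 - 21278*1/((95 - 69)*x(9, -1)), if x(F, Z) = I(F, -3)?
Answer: -21158083/520 - 10639*√14/520 ≈ -40765.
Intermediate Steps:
I(l, T) = 24 + 8*√(5 + l) (I(l, T) = 24 + 8*√(l + 5) = 24 + 8*√(5 + l))
x(F, Z) = 24 + 8*√(5 + F)
-40750 - 21278*1/((95 - 69)*x(9, -1)) = -40750 - 21278*1/((24 + 8*√(5 + 9))*(95 - 69)) = -40750 - 21278*1/(26*(24 + 8*√14)) = -40750 - 21278/(624 + 208*√14)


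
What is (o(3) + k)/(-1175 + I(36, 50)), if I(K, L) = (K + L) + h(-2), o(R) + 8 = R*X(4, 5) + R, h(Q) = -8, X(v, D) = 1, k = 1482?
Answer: -1480/1097 ≈ -1.3491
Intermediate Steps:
o(R) = -8 + 2*R (o(R) = -8 + (R*1 + R) = -8 + (R + R) = -8 + 2*R)
I(K, L) = -8 + K + L (I(K, L) = (K + L) - 8 = -8 + K + L)
(o(3) + k)/(-1175 + I(36, 50)) = ((-8 + 2*3) + 1482)/(-1175 + (-8 + 36 + 50)) = ((-8 + 6) + 1482)/(-1175 + 78) = (-2 + 1482)/(-1097) = 1480*(-1/1097) = -1480/1097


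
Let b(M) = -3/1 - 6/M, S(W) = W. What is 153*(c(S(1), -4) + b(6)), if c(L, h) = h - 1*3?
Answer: -1683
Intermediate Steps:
b(M) = -3 - 6/M (b(M) = -3*1 - 6/M = -3 - 6/M)
c(L, h) = -3 + h (c(L, h) = h - 3 = -3 + h)
153*(c(S(1), -4) + b(6)) = 153*((-3 - 4) + (-3 - 6/6)) = 153*(-7 + (-3 - 6*⅙)) = 153*(-7 + (-3 - 1)) = 153*(-7 - 4) = 153*(-11) = -1683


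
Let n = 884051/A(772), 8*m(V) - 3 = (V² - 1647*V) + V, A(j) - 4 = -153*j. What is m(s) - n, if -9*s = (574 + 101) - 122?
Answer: 125538944347/9567072 ≈ 13122.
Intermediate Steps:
A(j) = 4 - 153*j
s = -553/9 (s = -((574 + 101) - 122)/9 = -(675 - 122)/9 = -⅑*553 = -553/9 ≈ -61.444)
m(V) = 3/8 - 823*V/4 + V²/8 (m(V) = 3/8 + ((V² - 1647*V) + V)/8 = 3/8 + (V² - 1646*V)/8 = 3/8 + (-823*V/4 + V²/8) = 3/8 - 823*V/4 + V²/8)
n = -884051/118112 (n = 884051/(4 - 153*772) = 884051/(4 - 118116) = 884051/(-118112) = 884051*(-1/118112) = -884051/118112 ≈ -7.4849)
m(s) - n = (3/8 - 823/4*(-553/9) + (-553/9)²/8) - 1*(-884051/118112) = (3/8 + 455119/36 + (⅛)*(305809/81)) + 884051/118112 = (3/8 + 455119/36 + 305809/648) + 884051/118112 = 4249097/324 + 884051/118112 = 125538944347/9567072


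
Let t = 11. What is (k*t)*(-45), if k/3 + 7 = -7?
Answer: 20790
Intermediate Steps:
k = -42 (k = -21 + 3*(-7) = -21 - 21 = -42)
(k*t)*(-45) = -42*11*(-45) = -462*(-45) = 20790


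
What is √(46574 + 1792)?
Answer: 3*√5374 ≈ 219.92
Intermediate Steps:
√(46574 + 1792) = √48366 = 3*√5374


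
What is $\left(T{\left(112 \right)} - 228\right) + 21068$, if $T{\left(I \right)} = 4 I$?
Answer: $21288$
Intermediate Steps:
$\left(T{\left(112 \right)} - 228\right) + 21068 = \left(4 \cdot 112 - 228\right) + 21068 = \left(448 - 228\right) + 21068 = 220 + 21068 = 21288$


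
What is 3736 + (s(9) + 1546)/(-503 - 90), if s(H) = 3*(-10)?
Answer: 2213932/593 ≈ 3733.4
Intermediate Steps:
s(H) = -30
3736 + (s(9) + 1546)/(-503 - 90) = 3736 + (-30 + 1546)/(-503 - 90) = 3736 + 1516/(-593) = 3736 + 1516*(-1/593) = 3736 - 1516/593 = 2213932/593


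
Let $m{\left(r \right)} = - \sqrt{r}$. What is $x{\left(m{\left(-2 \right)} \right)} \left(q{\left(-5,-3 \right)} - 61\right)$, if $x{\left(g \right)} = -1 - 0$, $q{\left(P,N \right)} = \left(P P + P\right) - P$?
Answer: $36$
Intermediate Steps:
$q{\left(P,N \right)} = P^{2}$ ($q{\left(P,N \right)} = \left(P^{2} + P\right) - P = \left(P + P^{2}\right) - P = P^{2}$)
$x{\left(g \right)} = -1$ ($x{\left(g \right)} = -1 + 0 = -1$)
$x{\left(m{\left(-2 \right)} \right)} \left(q{\left(-5,-3 \right)} - 61\right) = - (\left(-5\right)^{2} - 61) = - (25 - 61) = \left(-1\right) \left(-36\right) = 36$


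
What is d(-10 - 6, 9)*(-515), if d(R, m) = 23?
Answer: -11845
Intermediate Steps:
d(-10 - 6, 9)*(-515) = 23*(-515) = -11845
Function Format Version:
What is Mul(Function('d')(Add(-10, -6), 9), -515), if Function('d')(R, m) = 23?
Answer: -11845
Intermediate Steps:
Mul(Function('d')(Add(-10, -6), 9), -515) = Mul(23, -515) = -11845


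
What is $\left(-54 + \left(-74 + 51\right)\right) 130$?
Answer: $-10010$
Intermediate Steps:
$\left(-54 + \left(-74 + 51\right)\right) 130 = \left(-54 - 23\right) 130 = \left(-77\right) 130 = -10010$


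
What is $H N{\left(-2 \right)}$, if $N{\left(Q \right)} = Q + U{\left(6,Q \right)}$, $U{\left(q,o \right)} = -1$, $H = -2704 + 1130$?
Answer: $4722$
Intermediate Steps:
$H = -1574$
$N{\left(Q \right)} = -1 + Q$ ($N{\left(Q \right)} = Q - 1 = -1 + Q$)
$H N{\left(-2 \right)} = - 1574 \left(-1 - 2\right) = \left(-1574\right) \left(-3\right) = 4722$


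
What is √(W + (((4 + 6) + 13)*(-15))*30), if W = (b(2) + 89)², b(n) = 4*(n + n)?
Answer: 15*√3 ≈ 25.981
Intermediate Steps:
b(n) = 8*n (b(n) = 4*(2*n) = 8*n)
W = 11025 (W = (8*2 + 89)² = (16 + 89)² = 105² = 11025)
√(W + (((4 + 6) + 13)*(-15))*30) = √(11025 + (((4 + 6) + 13)*(-15))*30) = √(11025 + ((10 + 13)*(-15))*30) = √(11025 + (23*(-15))*30) = √(11025 - 345*30) = √(11025 - 10350) = √675 = 15*√3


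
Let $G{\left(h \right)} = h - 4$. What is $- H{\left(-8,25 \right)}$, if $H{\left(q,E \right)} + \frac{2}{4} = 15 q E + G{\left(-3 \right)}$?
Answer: $\frac{6015}{2} \approx 3007.5$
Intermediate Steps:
$G{\left(h \right)} = -4 + h$
$H{\left(q,E \right)} = - \frac{15}{2} + 15 E q$ ($H{\left(q,E \right)} = - \frac{1}{2} + \left(15 q E - 7\right) = - \frac{1}{2} + \left(15 E q - 7\right) = - \frac{1}{2} + \left(-7 + 15 E q\right) = - \frac{15}{2} + 15 E q$)
$- H{\left(-8,25 \right)} = - (- \frac{15}{2} + 15 \cdot 25 \left(-8\right)) = - (- \frac{15}{2} - 3000) = \left(-1\right) \left(- \frac{6015}{2}\right) = \frac{6015}{2}$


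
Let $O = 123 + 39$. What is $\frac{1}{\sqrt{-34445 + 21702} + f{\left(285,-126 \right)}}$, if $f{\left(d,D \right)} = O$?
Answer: $\frac{162}{38987} - \frac{i \sqrt{12743}}{38987} \approx 0.0041552 - 0.0028954 i$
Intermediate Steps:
$O = 162$
$f{\left(d,D \right)} = 162$
$\frac{1}{\sqrt{-34445 + 21702} + f{\left(285,-126 \right)}} = \frac{1}{\sqrt{-34445 + 21702} + 162} = \frac{1}{\sqrt{-12743} + 162} = \frac{1}{i \sqrt{12743} + 162} = \frac{1}{162 + i \sqrt{12743}}$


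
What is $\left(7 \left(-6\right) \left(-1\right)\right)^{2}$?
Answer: $1764$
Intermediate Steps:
$\left(7 \left(-6\right) \left(-1\right)\right)^{2} = \left(\left(-42\right) \left(-1\right)\right)^{2} = 42^{2} = 1764$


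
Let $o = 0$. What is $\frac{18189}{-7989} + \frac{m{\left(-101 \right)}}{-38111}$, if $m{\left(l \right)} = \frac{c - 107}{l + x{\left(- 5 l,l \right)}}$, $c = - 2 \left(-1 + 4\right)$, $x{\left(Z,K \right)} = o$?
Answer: $- \frac{23338067212}{10250448893} \approx -2.2768$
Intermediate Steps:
$x{\left(Z,K \right)} = 0$
$c = -6$ ($c = \left(-2\right) 3 = -6$)
$m{\left(l \right)} = - \frac{113}{l}$ ($m{\left(l \right)} = \frac{-6 - 107}{l + 0} = - \frac{113}{l}$)
$\frac{18189}{-7989} + \frac{m{\left(-101 \right)}}{-38111} = \frac{18189}{-7989} + \frac{\left(-113\right) \frac{1}{-101}}{-38111} = 18189 \left(- \frac{1}{7989}\right) + \left(-113\right) \left(- \frac{1}{101}\right) \left(- \frac{1}{38111}\right) = - \frac{6063}{2663} + \frac{113}{101} \left(- \frac{1}{38111}\right) = - \frac{6063}{2663} - \frac{113}{3849211} = - \frac{23338067212}{10250448893}$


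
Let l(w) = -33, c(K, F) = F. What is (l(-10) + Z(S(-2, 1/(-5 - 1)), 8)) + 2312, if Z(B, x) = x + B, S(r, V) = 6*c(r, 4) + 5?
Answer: 2316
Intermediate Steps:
S(r, V) = 29 (S(r, V) = 6*4 + 5 = 24 + 5 = 29)
Z(B, x) = B + x
(l(-10) + Z(S(-2, 1/(-5 - 1)), 8)) + 2312 = (-33 + (29 + 8)) + 2312 = (-33 + 37) + 2312 = 4 + 2312 = 2316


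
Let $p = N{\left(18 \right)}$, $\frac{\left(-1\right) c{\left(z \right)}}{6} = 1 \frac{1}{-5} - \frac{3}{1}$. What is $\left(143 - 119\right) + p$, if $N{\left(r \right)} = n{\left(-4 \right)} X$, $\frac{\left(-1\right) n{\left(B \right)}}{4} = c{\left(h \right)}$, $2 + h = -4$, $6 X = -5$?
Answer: $88$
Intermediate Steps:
$X = - \frac{5}{6}$ ($X = \frac{1}{6} \left(-5\right) = - \frac{5}{6} \approx -0.83333$)
$h = -6$ ($h = -2 - 4 = -6$)
$c{\left(z \right)} = \frac{96}{5}$ ($c{\left(z \right)} = - 6 \left(1 \frac{1}{-5} - \frac{3}{1}\right) = - 6 \left(1 \left(- \frac{1}{5}\right) - 3\right) = - 6 \left(- \frac{1}{5} - 3\right) = \left(-6\right) \left(- \frac{16}{5}\right) = \frac{96}{5}$)
$n{\left(B \right)} = - \frac{384}{5}$ ($n{\left(B \right)} = \left(-4\right) \frac{96}{5} = - \frac{384}{5}$)
$N{\left(r \right)} = 64$ ($N{\left(r \right)} = \left(- \frac{384}{5}\right) \left(- \frac{5}{6}\right) = 64$)
$p = 64$
$\left(143 - 119\right) + p = \left(143 - 119\right) + 64 = 24 + 64 = 88$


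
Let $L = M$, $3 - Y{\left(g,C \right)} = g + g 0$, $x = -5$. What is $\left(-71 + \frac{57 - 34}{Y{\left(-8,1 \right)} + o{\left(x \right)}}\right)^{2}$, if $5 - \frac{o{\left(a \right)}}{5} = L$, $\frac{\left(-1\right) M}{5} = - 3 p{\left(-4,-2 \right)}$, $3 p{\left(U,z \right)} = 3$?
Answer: $\frac{7795264}{1521} \approx 5125.1$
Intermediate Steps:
$Y{\left(g,C \right)} = 3 - g$ ($Y{\left(g,C \right)} = 3 - \left(g + g 0\right) = 3 - \left(g + 0\right) = 3 - g$)
$p{\left(U,z \right)} = 1$ ($p{\left(U,z \right)} = \frac{1}{3} \cdot 3 = 1$)
$M = 15$ ($M = - 5 \left(\left(-3\right) 1\right) = \left(-5\right) \left(-3\right) = 15$)
$L = 15$
$o{\left(a \right)} = -50$ ($o{\left(a \right)} = 25 - 75 = -50$)
$\left(-71 + \frac{57 - 34}{Y{\left(-8,1 \right)} + o{\left(x \right)}}\right)^{2} = \left(-71 + \frac{57 - 34}{\left(3 - -8\right) - 50}\right)^{2} = \left(-71 + \frac{23}{\left(3 + 8\right) - 50}\right)^{2} = \left(-71 + \frac{23}{11 - 50}\right)^{2} = \left(-71 + \frac{23}{-39}\right)^{2} = \left(-71 + 23 \left(- \frac{1}{39}\right)\right)^{2} = \left(-71 - \frac{23}{39}\right)^{2} = \left(- \frac{2792}{39}\right)^{2} = \frac{7795264}{1521}$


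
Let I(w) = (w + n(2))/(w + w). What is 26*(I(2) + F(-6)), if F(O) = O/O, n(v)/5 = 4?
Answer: 169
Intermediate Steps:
n(v) = 20 (n(v) = 5*4 = 20)
I(w) = (20 + w)/(2*w) (I(w) = (w + 20)/(w + w) = (20 + w)/((2*w)) = (20 + w)*(1/(2*w)) = (20 + w)/(2*w))
F(O) = 1
26*(I(2) + F(-6)) = 26*((½)*(20 + 2)/2 + 1) = 26*((½)*(½)*22 + 1) = 26*(11/2 + 1) = 26*(13/2) = 169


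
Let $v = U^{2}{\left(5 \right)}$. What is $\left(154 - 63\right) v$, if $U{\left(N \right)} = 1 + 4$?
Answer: $2275$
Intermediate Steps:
$U{\left(N \right)} = 5$
$v = 25$ ($v = 5^{2} = 25$)
$\left(154 - 63\right) v = \left(154 - 63\right) 25 = 91 \cdot 25 = 2275$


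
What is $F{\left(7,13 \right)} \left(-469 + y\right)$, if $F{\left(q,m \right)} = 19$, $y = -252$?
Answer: $-13699$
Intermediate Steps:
$F{\left(7,13 \right)} \left(-469 + y\right) = 19 \left(-469 - 252\right) = 19 \left(-721\right) = -13699$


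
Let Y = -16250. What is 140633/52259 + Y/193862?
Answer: 13207092948/5065517129 ≈ 2.6073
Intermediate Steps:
140633/52259 + Y/193862 = 140633/52259 - 16250/193862 = 140633*(1/52259) - 16250*1/193862 = 140633/52259 - 8125/96931 = 13207092948/5065517129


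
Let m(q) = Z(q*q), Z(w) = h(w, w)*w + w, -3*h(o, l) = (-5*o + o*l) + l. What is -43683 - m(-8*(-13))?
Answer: 421616970525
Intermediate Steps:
h(o, l) = -l/3 + 5*o/3 - l*o/3 (h(o, l) = -((-5*o + o*l) + l)/3 = -((-5*o + l*o) + l)/3 = -(l - 5*o + l*o)/3 = -l/3 + 5*o/3 - l*o/3)
Z(w) = w + w*(-w²/3 + 4*w/3) (Z(w) = (-w/3 + 5*w/3 - w*w/3)*w + w = (-w/3 + 5*w/3 - w²/3)*w + w = (-w²/3 + 4*w/3)*w + w = w*(-w²/3 + 4*w/3) + w = w + w*(-w²/3 + 4*w/3))
m(q) = q²*(3 - q⁴ + 4*q²)/3 (m(q) = (q*q)*(3 - (q*q)² + 4*(q*q))/3 = q²*(3 - (q²)² + 4*q²)/3 = q²*(3 - q⁴ + 4*q²)/3)
-43683 - m(-8*(-13)) = -43683 - (-8*(-13))²*(3 - (-8*(-13))⁴ + 4*(-8*(-13))²)/3 = -43683 - 104²*(3 - 1*104⁴ + 4*104²)/3 = -43683 - 10816*(3 - 1*116985856 + 4*10816)/3 = -43683 - 10816*(3 - 116985856 + 43264)/3 = -43683 - 10816*(-116942589)/3 = -43683 - 1*(-421617014208) = -43683 + 421617014208 = 421616970525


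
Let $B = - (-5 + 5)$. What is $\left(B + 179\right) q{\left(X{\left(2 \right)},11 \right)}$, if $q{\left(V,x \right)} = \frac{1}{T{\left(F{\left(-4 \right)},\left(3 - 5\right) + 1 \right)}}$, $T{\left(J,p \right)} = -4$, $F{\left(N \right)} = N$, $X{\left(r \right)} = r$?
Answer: $- \frac{179}{4} \approx -44.75$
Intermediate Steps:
$B = 0$ ($B = \left(-1\right) 0 = 0$)
$q{\left(V,x \right)} = - \frac{1}{4}$ ($q{\left(V,x \right)} = \frac{1}{-4} = - \frac{1}{4}$)
$\left(B + 179\right) q{\left(X{\left(2 \right)},11 \right)} = \left(0 + 179\right) \left(- \frac{1}{4}\right) = 179 \left(- \frac{1}{4}\right) = - \frac{179}{4}$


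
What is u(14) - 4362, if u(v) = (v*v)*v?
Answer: -1618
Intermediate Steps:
u(v) = v**3 (u(v) = v**2*v = v**3)
u(14) - 4362 = 14**3 - 4362 = 2744 - 4362 = -1618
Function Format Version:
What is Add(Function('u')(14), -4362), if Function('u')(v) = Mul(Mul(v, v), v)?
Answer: -1618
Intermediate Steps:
Function('u')(v) = Pow(v, 3) (Function('u')(v) = Mul(Pow(v, 2), v) = Pow(v, 3))
Add(Function('u')(14), -4362) = Add(Pow(14, 3), -4362) = Add(2744, -4362) = -1618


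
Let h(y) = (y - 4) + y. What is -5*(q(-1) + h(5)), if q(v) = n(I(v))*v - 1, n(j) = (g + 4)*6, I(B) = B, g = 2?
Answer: 155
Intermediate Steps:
n(j) = 36 (n(j) = (2 + 4)*6 = 6*6 = 36)
q(v) = -1 + 36*v (q(v) = 36*v - 1 = -1 + 36*v)
h(y) = -4 + 2*y (h(y) = (-4 + y) + y = -4 + 2*y)
-5*(q(-1) + h(5)) = -5*((-1 + 36*(-1)) + (-4 + 2*5)) = -5*((-1 - 36) + (-4 + 10)) = -5*(-37 + 6) = -5*(-31) = 155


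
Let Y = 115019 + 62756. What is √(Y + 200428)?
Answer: √378203 ≈ 614.98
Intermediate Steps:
Y = 177775
√(Y + 200428) = √(177775 + 200428) = √378203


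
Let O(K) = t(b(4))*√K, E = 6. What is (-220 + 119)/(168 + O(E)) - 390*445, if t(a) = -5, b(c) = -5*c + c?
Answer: -812043278/4679 - 505*√6/28074 ≈ -1.7355e+5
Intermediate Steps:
b(c) = -4*c
O(K) = -5*√K
(-220 + 119)/(168 + O(E)) - 390*445 = (-220 + 119)/(168 - 5*√6) - 390*445 = -101/(168 - 5*√6) - 173550 = -173550 - 101/(168 - 5*√6)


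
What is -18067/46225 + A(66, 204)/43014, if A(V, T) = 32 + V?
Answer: -386301944/994161075 ≈ -0.38857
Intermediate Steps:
-18067/46225 + A(66, 204)/43014 = -18067/46225 + (32 + 66)/43014 = -18067*1/46225 + 98*(1/43014) = -18067/46225 + 49/21507 = -386301944/994161075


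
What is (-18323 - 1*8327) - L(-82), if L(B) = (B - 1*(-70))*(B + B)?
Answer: -28618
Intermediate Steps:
L(B) = 2*B*(70 + B) (L(B) = (B + 70)*(2*B) = (70 + B)*(2*B) = 2*B*(70 + B))
(-18323 - 1*8327) - L(-82) = (-18323 - 1*8327) - 2*(-82)*(70 - 82) = (-18323 - 8327) - 2*(-82)*(-12) = -26650 - 1*1968 = -26650 - 1968 = -28618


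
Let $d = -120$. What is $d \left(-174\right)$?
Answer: $20880$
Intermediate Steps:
$d \left(-174\right) = \left(-120\right) \left(-174\right) = 20880$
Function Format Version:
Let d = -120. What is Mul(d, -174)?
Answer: 20880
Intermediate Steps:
Mul(d, -174) = Mul(-120, -174) = 20880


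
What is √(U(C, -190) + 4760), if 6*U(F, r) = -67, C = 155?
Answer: √170958/6 ≈ 68.912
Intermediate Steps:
U(F, r) = -67/6 (U(F, r) = (⅙)*(-67) = -67/6)
√(U(C, -190) + 4760) = √(-67/6 + 4760) = √(28493/6) = √170958/6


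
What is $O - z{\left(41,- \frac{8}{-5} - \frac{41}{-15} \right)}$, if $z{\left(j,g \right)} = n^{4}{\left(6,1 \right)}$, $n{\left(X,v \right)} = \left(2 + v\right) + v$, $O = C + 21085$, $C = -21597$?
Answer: $-768$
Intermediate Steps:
$O = -512$ ($O = -21597 + 21085 = -512$)
$n{\left(X,v \right)} = 2 + 2 v$
$z{\left(j,g \right)} = 256$ ($z{\left(j,g \right)} = \left(2 + 2 \cdot 1\right)^{4} = \left(2 + 2\right)^{4} = 4^{4} = 256$)
$O - z{\left(41,- \frac{8}{-5} - \frac{41}{-15} \right)} = -512 - 256 = -768$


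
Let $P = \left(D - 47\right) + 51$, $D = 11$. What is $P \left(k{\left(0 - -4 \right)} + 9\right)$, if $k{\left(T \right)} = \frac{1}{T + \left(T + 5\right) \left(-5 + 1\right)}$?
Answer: $\frac{4305}{32} \approx 134.53$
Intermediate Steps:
$P = 15$ ($P = \left(11 - 47\right) + 51 = -36 + 51 = 15$)
$k{\left(T \right)} = \frac{1}{-20 - 3 T}$ ($k{\left(T \right)} = \frac{1}{T + \left(5 + T\right) \left(-4\right)} = \frac{1}{T - \left(20 + 4 T\right)} = \frac{1}{-20 - 3 T}$)
$P \left(k{\left(0 - -4 \right)} + 9\right) = 15 \left(- \frac{1}{20 + 3 \left(0 - -4\right)} + 9\right) = 15 \left(- \frac{1}{20 + 3 \left(0 + 4\right)} + 9\right) = 15 \left(- \frac{1}{20 + 3 \cdot 4} + 9\right) = 15 \left(- \frac{1}{20 + 12} + 9\right) = 15 \left(- \frac{1}{32} + 9\right) = 15 \cdot \frac{287}{32} = \frac{4305}{32}$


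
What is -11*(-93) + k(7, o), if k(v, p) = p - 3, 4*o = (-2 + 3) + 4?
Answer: 4085/4 ≈ 1021.3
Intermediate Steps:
o = 5/4 (o = ((-2 + 3) + 4)/4 = (1 + 4)/4 = (¼)*5 = 5/4 ≈ 1.2500)
k(v, p) = -3 + p
-11*(-93) + k(7, o) = -11*(-93) + (-3 + 5/4) = 1023 - 7/4 = 4085/4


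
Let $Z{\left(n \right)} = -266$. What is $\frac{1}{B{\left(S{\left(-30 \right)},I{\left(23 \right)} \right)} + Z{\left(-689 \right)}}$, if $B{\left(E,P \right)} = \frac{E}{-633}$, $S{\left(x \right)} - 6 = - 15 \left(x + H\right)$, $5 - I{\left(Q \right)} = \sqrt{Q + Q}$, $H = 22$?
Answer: $- \frac{211}{56168} \approx -0.0037566$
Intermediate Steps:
$I{\left(Q \right)} = 5 - \sqrt{2} \sqrt{Q}$ ($I{\left(Q \right)} = 5 - \sqrt{Q + Q} = 5 - \sqrt{2 Q} = 5 - \sqrt{2} \sqrt{Q}$)
$S{\left(x \right)} = -324 - 15 x$ ($S{\left(x \right)} = 6 - 15 \left(x + 22\right) = 6 - 15 \left(22 + x\right) = 6 - \left(330 + 15 x\right) = -324 - 15 x$)
$B{\left(E,P \right)} = - \frac{E}{633}$ ($B{\left(E,P \right)} = E \left(- \frac{1}{633}\right) = - \frac{E}{633}$)
$\frac{1}{B{\left(S{\left(-30 \right)},I{\left(23 \right)} \right)} + Z{\left(-689 \right)}} = \frac{1}{- \frac{-324 - -450}{633} - 266} = \frac{1}{- \frac{-324 + 450}{633} - 266} = \frac{1}{\left(- \frac{1}{633}\right) 126 - 266} = \frac{1}{- \frac{42}{211} - 266} = \frac{1}{- \frac{56168}{211}} = - \frac{211}{56168}$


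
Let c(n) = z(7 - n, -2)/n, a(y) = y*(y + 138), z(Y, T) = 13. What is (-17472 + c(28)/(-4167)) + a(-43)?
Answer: -2515184545/116676 ≈ -21557.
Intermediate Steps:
a(y) = y*(138 + y)
c(n) = 13/n
(-17472 + c(28)/(-4167)) + a(-43) = (-17472 + (13/28)/(-4167)) - 43*(138 - 43) = (-17472 + (13*(1/28))*(-1/4167)) - 43*95 = (-17472 + (13/28)*(-1/4167)) - 4085 = (-17472 - 13/116676) - 4085 = -2038563085/116676 - 4085 = -2515184545/116676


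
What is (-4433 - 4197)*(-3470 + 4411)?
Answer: -8120830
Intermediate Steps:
(-4433 - 4197)*(-3470 + 4411) = -8630*941 = -8120830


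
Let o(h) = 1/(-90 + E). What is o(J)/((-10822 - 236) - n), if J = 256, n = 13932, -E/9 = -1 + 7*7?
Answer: 1/13044780 ≈ 7.6659e-8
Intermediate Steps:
E = -432 (E = -9*(-1 + 7*7) = -9*(-1 + 49) = -9*48 = -432)
o(h) = -1/522 (o(h) = 1/(-90 - 432) = 1/(-522) = -1/522)
o(J)/((-10822 - 236) - n) = -1/(522*((-10822 - 236) - 1*13932)) = -1/(522*(-11058 - 13932)) = -1/522/(-24990) = -1/522*(-1/24990) = 1/13044780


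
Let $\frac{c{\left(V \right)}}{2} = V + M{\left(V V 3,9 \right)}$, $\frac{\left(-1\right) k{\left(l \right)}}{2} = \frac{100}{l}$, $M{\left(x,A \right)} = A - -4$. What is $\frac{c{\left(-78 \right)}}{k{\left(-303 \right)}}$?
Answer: $- \frac{3939}{20} \approx -196.95$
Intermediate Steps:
$M{\left(x,A \right)} = 4 + A$ ($M{\left(x,A \right)} = A + 4 = 4 + A$)
$k{\left(l \right)} = - \frac{200}{l}$ ($k{\left(l \right)} = - 2 \frac{100}{l} = - \frac{200}{l}$)
$c{\left(V \right)} = 26 + 2 V$ ($c{\left(V \right)} = 2 \left(V + \left(4 + 9\right)\right) = 2 \left(V + 13\right) = 2 \left(13 + V\right) = 26 + 2 V$)
$\frac{c{\left(-78 \right)}}{k{\left(-303 \right)}} = \frac{26 + 2 \left(-78\right)}{\left(-200\right) \frac{1}{-303}} = \frac{26 - 156}{\left(-200\right) \left(- \frac{1}{303}\right)} = - \frac{130}{\frac{200}{303}} = \left(-130\right) \frac{303}{200} = - \frac{3939}{20}$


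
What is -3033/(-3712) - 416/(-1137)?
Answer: 4992713/4220544 ≈ 1.1830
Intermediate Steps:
-3033/(-3712) - 416/(-1137) = -3033*(-1/3712) - 416*(-1/1137) = 3033/3712 + 416/1137 = 4992713/4220544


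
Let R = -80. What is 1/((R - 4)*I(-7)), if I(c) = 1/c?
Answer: 1/12 ≈ 0.083333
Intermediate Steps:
1/((R - 4)*I(-7)) = 1/((-80 - 4)/(-7)) = 1/(-84*(-1/7)) = 1/12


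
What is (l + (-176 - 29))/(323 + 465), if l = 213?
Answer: 2/197 ≈ 0.010152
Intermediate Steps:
(l + (-176 - 29))/(323 + 465) = (213 + (-176 - 29))/(323 + 465) = (213 - 205)/788 = 8*(1/788) = 2/197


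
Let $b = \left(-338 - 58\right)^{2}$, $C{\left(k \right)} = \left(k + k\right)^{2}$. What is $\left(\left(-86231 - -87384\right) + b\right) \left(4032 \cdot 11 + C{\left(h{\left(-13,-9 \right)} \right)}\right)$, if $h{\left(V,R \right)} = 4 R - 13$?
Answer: $8523375364$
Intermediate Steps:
$h{\left(V,R \right)} = -13 + 4 R$
$C{\left(k \right)} = 4 k^{2}$ ($C{\left(k \right)} = \left(2 k\right)^{2} = 4 k^{2}$)
$b = 156816$ ($b = \left(-396\right)^{2} = 156816$)
$\left(\left(-86231 - -87384\right) + b\right) \left(4032 \cdot 11 + C{\left(h{\left(-13,-9 \right)} \right)}\right) = \left(\left(-86231 - -87384\right) + 156816\right) \left(4032 \cdot 11 + 4 \left(-13 + 4 \left(-9\right)\right)^{2}\right) = \left(\left(-86231 + 87384\right) + 156816\right) \left(44352 + 4 \left(-13 - 36\right)^{2}\right) = \left(1153 + 156816\right) \left(44352 + 4 \left(-49\right)^{2}\right) = 157969 \left(44352 + 4 \cdot 2401\right) = 157969 \left(44352 + 9604\right) = 157969 \cdot 53956 = 8523375364$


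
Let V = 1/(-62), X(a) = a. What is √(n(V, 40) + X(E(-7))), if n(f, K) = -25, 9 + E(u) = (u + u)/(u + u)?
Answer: I*√33 ≈ 5.7446*I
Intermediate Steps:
E(u) = -8 (E(u) = -9 + (u + u)/(u + u) = -9 + (2*u)/((2*u)) = -9 + (2*u)*(1/(2*u)) = -9 + 1 = -8)
V = -1/62 ≈ -0.016129
√(n(V, 40) + X(E(-7))) = √(-25 - 8) = √(-33) = I*√33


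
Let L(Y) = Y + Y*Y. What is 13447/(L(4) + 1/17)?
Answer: 228599/341 ≈ 670.38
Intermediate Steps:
L(Y) = Y + Y²
13447/(L(4) + 1/17) = 13447/(4*(1 + 4) + 1/17) = 13447/(4*5 + 1/17) = 13447/(20 + 1/17) = 13447/(341/17) = (17/341)*13447 = 228599/341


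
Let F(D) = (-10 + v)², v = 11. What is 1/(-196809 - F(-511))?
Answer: -1/196810 ≈ -5.0810e-6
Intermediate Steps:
F(D) = 1 (F(D) = (-10 + 11)² = 1² = 1)
1/(-196809 - F(-511)) = 1/(-196809 - 1*1) = 1/(-196809 - 1) = 1/(-196810) = -1/196810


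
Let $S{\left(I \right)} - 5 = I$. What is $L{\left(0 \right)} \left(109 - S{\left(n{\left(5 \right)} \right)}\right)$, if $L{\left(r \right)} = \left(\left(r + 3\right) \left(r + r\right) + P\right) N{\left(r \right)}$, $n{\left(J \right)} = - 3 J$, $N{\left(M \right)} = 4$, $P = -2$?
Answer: $-952$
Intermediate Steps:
$S{\left(I \right)} = 5 + I$
$L{\left(r \right)} = -8 + 8 r \left(3 + r\right)$ ($L{\left(r \right)} = \left(\left(r + 3\right) \left(r + r\right) - 2\right) 4 = \left(\left(3 + r\right) 2 r - 2\right) 4 = \left(2 r \left(3 + r\right) - 2\right) 4 = \left(-2 + 2 r \left(3 + r\right)\right) 4 = -8 + 8 r \left(3 + r\right)$)
$L{\left(0 \right)} \left(109 - S{\left(n{\left(5 \right)} \right)}\right) = \left(-8 + 8 \cdot 0^{2} + 24 \cdot 0\right) \left(109 - \left(5 - 15\right)\right) = \left(-8 + 8 \cdot 0 + 0\right) \left(109 - \left(5 - 15\right)\right) = \left(-8 + 0 + 0\right) \left(109 - -10\right) = - 8 \left(109 + 10\right) = \left(-8\right) 119 = -952$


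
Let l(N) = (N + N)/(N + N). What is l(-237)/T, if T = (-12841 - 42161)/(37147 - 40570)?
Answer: 1141/18334 ≈ 0.062234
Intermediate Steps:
l(N) = 1 (l(N) = (2*N)/((2*N)) = (2*N)*(1/(2*N)) = 1)
T = 18334/1141 (T = -55002/(-3423) = -55002*(-1/3423) = 18334/1141 ≈ 16.068)
l(-237)/T = 1/(18334/1141) = 1*(1141/18334) = 1141/18334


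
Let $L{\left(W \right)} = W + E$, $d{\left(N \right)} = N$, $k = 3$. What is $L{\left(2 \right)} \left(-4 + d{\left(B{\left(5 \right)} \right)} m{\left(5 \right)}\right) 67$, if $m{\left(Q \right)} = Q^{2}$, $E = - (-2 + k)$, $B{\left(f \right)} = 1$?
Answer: $1407$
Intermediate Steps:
$E = -1$ ($E = - (-2 + 3) = \left(-1\right) 1 = -1$)
$L{\left(W \right)} = -1 + W$ ($L{\left(W \right)} = W - 1 = -1 + W$)
$L{\left(2 \right)} \left(-4 + d{\left(B{\left(5 \right)} \right)} m{\left(5 \right)}\right) 67 = \left(-1 + 2\right) \left(-4 + 1 \cdot 5^{2}\right) 67 = 1 \left(-4 + 1 \cdot 25\right) 67 = 1 \left(-4 + 25\right) 67 = 1 \cdot 21 \cdot 67 = 21 \cdot 67 = 1407$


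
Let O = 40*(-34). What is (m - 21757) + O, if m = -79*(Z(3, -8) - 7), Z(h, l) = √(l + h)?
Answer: -22564 - 79*I*√5 ≈ -22564.0 - 176.65*I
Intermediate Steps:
Z(h, l) = √(h + l)
O = -1360
m = 553 - 79*I*√5 (m = -79*(√(3 - 8) - 7) = -79*(√(-5) - 7) = -79*(I*√5 - 7) = -79*(-7 + I*√5) = 553 - 79*I*√5 ≈ 553.0 - 176.65*I)
(m - 21757) + O = ((553 - 79*I*√5) - 21757) - 1360 = (-21204 - 79*I*√5) - 1360 = -22564 - 79*I*√5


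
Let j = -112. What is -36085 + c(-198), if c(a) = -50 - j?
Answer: -36023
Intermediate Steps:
c(a) = 62 (c(a) = -50 - 1*(-112) = -50 + 112 = 62)
-36085 + c(-198) = -36085 + 62 = -36023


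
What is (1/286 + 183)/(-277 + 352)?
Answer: 52339/21450 ≈ 2.4400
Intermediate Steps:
(1/286 + 183)/(-277 + 352) = (1/286 + 183)/75 = (52339/286)*(1/75) = 52339/21450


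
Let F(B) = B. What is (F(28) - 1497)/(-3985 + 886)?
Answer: 1469/3099 ≈ 0.47402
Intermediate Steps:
(F(28) - 1497)/(-3985 + 886) = (28 - 1497)/(-3985 + 886) = -1469/(-3099) = -1469*(-1/3099) = 1469/3099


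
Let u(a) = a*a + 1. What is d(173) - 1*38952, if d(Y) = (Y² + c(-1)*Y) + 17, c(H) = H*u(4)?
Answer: -11947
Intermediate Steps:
u(a) = 1 + a² (u(a) = a² + 1 = 1 + a²)
c(H) = 17*H (c(H) = H*(1 + 4²) = H*(1 + 16) = H*17 = 17*H)
d(Y) = 17 + Y² - 17*Y (d(Y) = (Y² + (17*(-1))*Y) + 17 = (Y² - 17*Y) + 17 = 17 + Y² - 17*Y)
d(173) - 1*38952 = (17 + 173² - 17*173) - 1*38952 = (17 + 29929 - 2941) - 38952 = 27005 - 38952 = -11947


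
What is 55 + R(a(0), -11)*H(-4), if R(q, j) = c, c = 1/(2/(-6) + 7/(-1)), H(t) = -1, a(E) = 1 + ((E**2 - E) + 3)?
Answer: 1213/22 ≈ 55.136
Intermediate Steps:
a(E) = 4 + E**2 - E (a(E) = 1 + (3 + E**2 - E) = 4 + E**2 - E)
c = -3/22 (c = 1/(2*(-1/6) + 7*(-1)) = 1/(-1/3 - 7) = 1/(-22/3) = -3/22 ≈ -0.13636)
R(q, j) = -3/22
55 + R(a(0), -11)*H(-4) = 55 - 3/22*(-1) = 55 + 3/22 = 1213/22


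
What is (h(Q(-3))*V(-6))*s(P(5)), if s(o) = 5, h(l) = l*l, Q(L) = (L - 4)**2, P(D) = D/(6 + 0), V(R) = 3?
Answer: 36015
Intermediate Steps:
P(D) = D/6
Q(L) = (-4 + L)**2
h(l) = l**2
(h(Q(-3))*V(-6))*s(P(5)) = (((-4 - 3)**2)**2*3)*5 = (((-7)**2)**2*3)*5 = (49**2*3)*5 = (2401*3)*5 = 7203*5 = 36015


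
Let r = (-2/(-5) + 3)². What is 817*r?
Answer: 236113/25 ≈ 9444.5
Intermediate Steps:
r = 289/25 (r = (-2*(-⅕) + 3)² = (⅖ + 3)² = (17/5)² = 289/25 ≈ 11.560)
817*r = 817*(289/25) = 236113/25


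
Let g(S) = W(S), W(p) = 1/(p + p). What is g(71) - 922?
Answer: -130923/142 ≈ -921.99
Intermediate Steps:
W(p) = 1/(2*p)
g(S) = 1/(2*S)
g(71) - 922 = (½)/71 - 922 = (½)*(1/71) - 922 = 1/142 - 922 = -130923/142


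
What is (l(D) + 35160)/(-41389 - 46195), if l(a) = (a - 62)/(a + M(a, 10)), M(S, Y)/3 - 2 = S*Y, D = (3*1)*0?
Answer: -105449/262752 ≈ -0.40133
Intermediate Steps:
D = 0 (D = 3*0 = 0)
M(S, Y) = 6 + 3*S*Y (M(S, Y) = 6 + 3*(S*Y) = 6 + 3*S*Y)
l(a) = (-62 + a)/(6 + 31*a) (l(a) = (a - 62)/(a + (6 + 3*a*10)) = (-62 + a)/(a + (6 + 30*a)) = (-62 + a)/(6 + 31*a))
(l(D) + 35160)/(-41389 - 46195) = ((-62 + 0)/(6 + 31*0) + 35160)/(-41389 - 46195) = (-62/(6 + 0) + 35160)/(-87584) = (-62/6 + 35160)*(-1/87584) = ((⅙)*(-62) + 35160)*(-1/87584) = (-31/3 + 35160)*(-1/87584) = (105449/3)*(-1/87584) = -105449/262752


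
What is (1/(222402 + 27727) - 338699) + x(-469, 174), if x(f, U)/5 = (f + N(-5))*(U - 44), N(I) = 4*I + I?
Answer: -165034864070/250129 ≈ -6.5980e+5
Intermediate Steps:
N(I) = 5*I
x(f, U) = 5*(-44 + U)*(-25 + f) (x(f, U) = 5*((f + 5*(-5))*(U - 44)) = 5*((f - 25)*(-44 + U)) = 5*((-25 + f)*(-44 + U)) = 5*((-44 + U)*(-25 + f)) = 5*(-44 + U)*(-25 + f))
(1/(222402 + 27727) - 338699) + x(-469, 174) = (1/(222402 + 27727) - 338699) + (5500 - 220*(-469) - 125*174 + 5*174*(-469)) = (1/250129 - 338699) + (5500 + 103180 - 21750 - 408030) = (1/250129 - 338699) - 321100 = -84718442170/250129 - 321100 = -165034864070/250129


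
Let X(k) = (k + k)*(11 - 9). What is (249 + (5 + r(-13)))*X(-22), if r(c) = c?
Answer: -21208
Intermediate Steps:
X(k) = 4*k (X(k) = (2*k)*2 = 4*k)
(249 + (5 + r(-13)))*X(-22) = (249 + (5 - 13))*(4*(-22)) = (249 - 8)*(-88) = 241*(-88) = -21208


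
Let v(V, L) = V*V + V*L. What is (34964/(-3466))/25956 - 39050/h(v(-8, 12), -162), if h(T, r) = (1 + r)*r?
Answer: -6972195337/4655610918 ≈ -1.4976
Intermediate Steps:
v(V, L) = V² + L*V
h(T, r) = r*(1 + r)
(34964/(-3466))/25956 - 39050/h(v(-8, 12), -162) = (34964/(-3466))/25956 - 39050*(-1/(162*(1 - 162))) = (34964*(-1/3466))*(1/25956) - 39050/((-162*(-161))) = -17482/1733*1/25956 - 39050/26082 = -8741/22490874 - 39050*1/26082 = -8741/22490874 - 19525/13041 = -6972195337/4655610918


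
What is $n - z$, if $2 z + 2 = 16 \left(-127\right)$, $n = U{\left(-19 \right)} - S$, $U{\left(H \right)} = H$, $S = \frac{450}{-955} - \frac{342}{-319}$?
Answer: $\frac{60770530}{60929} \approx 997.4$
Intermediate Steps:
$S = \frac{36612}{60929}$ ($S = 450 \left(- \frac{1}{955}\right) - - \frac{342}{319} = - \frac{90}{191} + \frac{342}{319} = \frac{36612}{60929} \approx 0.6009$)
$n = - \frac{1194263}{60929}$ ($n = -19 - \frac{36612}{60929} = - \frac{1194263}{60929} \approx -19.601$)
$z = -1017$ ($z = -1 + \frac{16 \left(-127\right)}{2} = -1 + \frac{1}{2} \left(-2032\right) = -1 - 1016 = -1017$)
$n - z = - \frac{1194263}{60929} - -1017 = - \frac{1194263}{60929} + 1017 = \frac{60770530}{60929}$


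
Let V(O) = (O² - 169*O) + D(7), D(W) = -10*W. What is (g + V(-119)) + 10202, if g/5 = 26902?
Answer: 178914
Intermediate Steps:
g = 134510 (g = 5*26902 = 134510)
V(O) = -70 + O² - 169*O (V(O) = (O² - 169*O) - 10*7 = (O² - 169*O) - 70 = -70 + O² - 169*O)
(g + V(-119)) + 10202 = (134510 + (-70 + (-119)² - 169*(-119))) + 10202 = (134510 + (-70 + 14161 + 20111)) + 10202 = (134510 + 34202) + 10202 = 168712 + 10202 = 178914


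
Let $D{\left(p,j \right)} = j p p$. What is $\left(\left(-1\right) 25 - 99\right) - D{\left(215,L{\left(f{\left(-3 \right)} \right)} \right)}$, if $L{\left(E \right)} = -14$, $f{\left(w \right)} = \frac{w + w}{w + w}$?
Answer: $647026$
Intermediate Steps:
$f{\left(w \right)} = 1$ ($f{\left(w \right)} = \frac{2 w}{2 w} = 2 w \frac{1}{2 w} = 1$)
$D{\left(p,j \right)} = j p^{2}$
$\left(\left(-1\right) 25 - 99\right) - D{\left(215,L{\left(f{\left(-3 \right)} \right)} \right)} = \left(\left(-1\right) 25 - 99\right) - - 14 \cdot 215^{2} = \left(-25 - 99\right) - \left(-14\right) 46225 = -124 - -647150 = -124 + 647150 = 647026$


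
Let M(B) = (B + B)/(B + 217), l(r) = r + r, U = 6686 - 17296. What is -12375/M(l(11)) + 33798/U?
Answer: -1426449471/21220 ≈ -67222.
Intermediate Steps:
U = -10610
l(r) = 2*r
M(B) = 2*B/(217 + B) (M(B) = (2*B)/(217 + B) = 2*B/(217 + B))
-12375/M(l(11)) + 33798/U = -12375/(2*(2*11)/(217 + 2*11)) + 33798/(-10610) = -12375/(2*22/(217 + 22)) + 33798*(-1/10610) = -12375/(2*22/239) - 16899/5305 = -12375/(2*22*(1/239)) - 16899/5305 = -12375/44/239 - 16899/5305 = -12375*239/44 - 16899/5305 = -268875/4 - 16899/5305 = -1426449471/21220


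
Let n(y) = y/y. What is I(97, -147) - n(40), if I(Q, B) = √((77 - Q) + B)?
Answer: -1 + I*√167 ≈ -1.0 + 12.923*I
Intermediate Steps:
I(Q, B) = √(77 + B - Q)
n(y) = 1
I(97, -147) - n(40) = √(77 - 147 - 1*97) - 1*1 = √(77 - 147 - 97) - 1 = √(-167) - 1 = I*√167 - 1 = -1 + I*√167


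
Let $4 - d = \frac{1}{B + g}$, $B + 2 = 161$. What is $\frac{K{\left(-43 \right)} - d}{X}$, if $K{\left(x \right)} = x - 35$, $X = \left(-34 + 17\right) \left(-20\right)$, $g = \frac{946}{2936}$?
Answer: $- \frac{9588551}{39760450} \approx -0.24116$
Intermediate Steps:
$B = 159$ ($B = -2 + 161 = 159$)
$g = \frac{473}{1468}$ ($g = 946 \cdot \frac{1}{2936} = \frac{473}{1468} \approx 0.32221$)
$X = 340$ ($X = \left(-17\right) \left(-20\right) = 340$)
$K{\left(x \right)} = -35 + x$ ($K{\left(x \right)} = x - 35 = -35 + x$)
$d = \frac{934072}{233885}$ ($d = 4 - \frac{1}{159 + \frac{473}{1468}} = 4 - \frac{1}{\frac{233885}{1468}} = 4 - \frac{1468}{233885} = \frac{934072}{233885} \approx 3.9937$)
$\frac{K{\left(-43 \right)} - d}{X} = \frac{\left(-35 - 43\right) - \frac{934072}{233885}}{340} = \left(-78 - \frac{934072}{233885}\right) \frac{1}{340} = \left(- \frac{19177102}{233885}\right) \frac{1}{340} = - \frac{9588551}{39760450}$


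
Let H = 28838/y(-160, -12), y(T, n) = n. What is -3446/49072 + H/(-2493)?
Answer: 164005975/183504744 ≈ 0.89374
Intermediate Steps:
H = -14419/6 (H = 28838/(-12) = 28838*(-1/12) = -14419/6 ≈ -2403.2)
-3446/49072 + H/(-2493) = -3446/49072 - 14419/6/(-2493) = -3446*1/49072 - 14419/6*(-1/2493) = -1723/24536 + 14419/14958 = 164005975/183504744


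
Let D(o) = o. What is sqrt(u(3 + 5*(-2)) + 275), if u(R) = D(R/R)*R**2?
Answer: 18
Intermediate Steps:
u(R) = R**2 (u(R) = (R/R)*R**2 = 1*R**2 = R**2)
sqrt(u(3 + 5*(-2)) + 275) = sqrt((3 + 5*(-2))**2 + 275) = sqrt((3 - 10)**2 + 275) = sqrt((-7)**2 + 275) = sqrt(49 + 275) = sqrt(324) = 18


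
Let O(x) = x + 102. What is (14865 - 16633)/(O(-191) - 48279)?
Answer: 221/6046 ≈ 0.036553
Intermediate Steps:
O(x) = 102 + x
(14865 - 16633)/(O(-191) - 48279) = (14865 - 16633)/((102 - 191) - 48279) = -1768/(-89 - 48279) = -1768/(-48368) = -1768*(-1/48368) = 221/6046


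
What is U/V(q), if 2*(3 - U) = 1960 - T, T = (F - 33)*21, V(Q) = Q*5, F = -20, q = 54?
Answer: -3067/540 ≈ -5.6796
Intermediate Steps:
V(Q) = 5*Q
T = -1113 (T = (-20 - 33)*21 = -53*21 = -1113)
U = -3067/2 (U = 3 - (1960 - 1*(-1113))/2 = 3 - (1960 + 1113)/2 = 3 - 1/2*3073 = 3 - 3073/2 = -3067/2 ≈ -1533.5)
U/V(q) = -3067/(2*(5*54)) = -3067/2/270 = -3067/2*1/270 = -3067/540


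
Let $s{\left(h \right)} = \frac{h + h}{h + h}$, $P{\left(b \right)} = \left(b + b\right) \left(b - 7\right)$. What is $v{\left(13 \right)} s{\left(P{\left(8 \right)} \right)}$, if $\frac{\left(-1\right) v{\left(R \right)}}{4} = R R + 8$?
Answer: $-708$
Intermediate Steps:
$v{\left(R \right)} = -32 - 4 R^{2}$ ($v{\left(R \right)} = - 4 \left(R R + 8\right) = - 4 \left(R^{2} + 8\right) = - 4 \left(8 + R^{2}\right) = -32 - 4 R^{2}$)
$P{\left(b \right)} = 2 b \left(-7 + b\right)$
$s{\left(h \right)} = 1$ ($s{\left(h \right)} = \frac{2 h}{2 h} = 2 h \frac{1}{2 h} = 1$)
$v{\left(13 \right)} s{\left(P{\left(8 \right)} \right)} = \left(-32 - 4 \cdot 13^{2}\right) 1 = \left(-32 - 676\right) 1 = \left(-708\right) 1 = -708$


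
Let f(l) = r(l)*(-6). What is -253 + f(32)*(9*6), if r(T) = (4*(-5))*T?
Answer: 207107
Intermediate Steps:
r(T) = -20*T
f(l) = 120*l (f(l) = -20*l*(-6) = 120*l)
-253 + f(32)*(9*6) = -253 + (120*32)*(9*6) = -253 + 3840*54 = -253 + 207360 = 207107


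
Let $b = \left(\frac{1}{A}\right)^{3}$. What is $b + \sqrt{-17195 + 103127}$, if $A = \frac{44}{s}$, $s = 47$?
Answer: $\frac{103823}{85184} + 6 \sqrt{2387} \approx 294.36$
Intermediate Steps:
$A = \frac{44}{47} \approx 0.93617$
$b = \frac{103823}{85184}$ ($b = \left(\frac{1}{\frac{44}{47}}\right)^{3} = \left(\frac{47}{44}\right)^{3} = \frac{103823}{85184} \approx 1.2188$)
$b + \sqrt{-17195 + 103127} = \frac{103823}{85184} + \sqrt{-17195 + 103127} = \frac{103823}{85184} + \sqrt{85932} = \frac{103823}{85184} + 6 \sqrt{2387}$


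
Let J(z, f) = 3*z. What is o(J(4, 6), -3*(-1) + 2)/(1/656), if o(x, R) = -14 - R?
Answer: -12464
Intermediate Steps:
o(J(4, 6), -3*(-1) + 2)/(1/656) = (-14 - (-3*(-1) + 2))/(1/656) = (-14 - (3 + 2))/(1/656) = (-14 - 1*5)*656 = (-14 - 5)*656 = -19*656 = -12464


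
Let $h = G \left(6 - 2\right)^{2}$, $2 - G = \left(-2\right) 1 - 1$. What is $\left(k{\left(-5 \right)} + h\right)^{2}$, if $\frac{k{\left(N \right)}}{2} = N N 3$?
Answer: $52900$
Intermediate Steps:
$G = 5$ ($G = 2 - \left(\left(-2\right) 1 - 1\right) = 2 - \left(-2 - 1\right) = 2 - -3 = 2 + 3 = 5$)
$k{\left(N \right)} = 6 N^{2}$ ($k{\left(N \right)} = 2 N N 3 = 2 N^{2} \cdot 3 = 2 \cdot 3 N^{2} = 6 N^{2}$)
$h = 80$ ($h = 5 \left(6 - 2\right)^{2} = 5 \cdot 4^{2} = 5 \cdot 16 = 80$)
$\left(k{\left(-5 \right)} + h\right)^{2} = \left(6 \left(-5\right)^{2} + 80\right)^{2} = \left(6 \cdot 25 + 80\right)^{2} = \left(150 + 80\right)^{2} = 230^{2} = 52900$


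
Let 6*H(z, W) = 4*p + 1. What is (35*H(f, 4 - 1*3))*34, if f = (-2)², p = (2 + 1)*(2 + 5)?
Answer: 50575/3 ≈ 16858.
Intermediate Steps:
p = 21 (p = 3*7 = 21)
f = 4
H(z, W) = 85/6 (H(z, W) = (4*21 + 1)/6 = (84 + 1)/6 = (⅙)*85 = 85/6)
(35*H(f, 4 - 1*3))*34 = (35*(85/6))*34 = (2975/6)*34 = 50575/3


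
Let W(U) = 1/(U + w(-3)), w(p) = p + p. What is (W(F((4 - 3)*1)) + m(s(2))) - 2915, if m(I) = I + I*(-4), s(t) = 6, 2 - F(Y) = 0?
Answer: -11733/4 ≈ -2933.3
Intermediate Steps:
w(p) = 2*p
F(Y) = 2 (F(Y) = 2 - 1*0 = 2 + 0 = 2)
m(I) = -3*I (m(I) = I - 4*I = -3*I)
W(U) = 1/(-6 + U) (W(U) = 1/(U + 2*(-3)) = 1/(U - 6) = 1/(-6 + U))
(W(F((4 - 3)*1)) + m(s(2))) - 2915 = (1/(-6 + 2) - 3*6) - 2915 = (1/(-4) - 18) - 2915 = (-¼ - 18) - 2915 = -73/4 - 2915 = -11733/4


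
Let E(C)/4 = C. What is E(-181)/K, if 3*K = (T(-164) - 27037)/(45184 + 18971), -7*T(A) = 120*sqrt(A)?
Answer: 184605617048580/35821330681 - 234099028800*I*sqrt(41)/35821330681 ≈ 5153.5 - 41.846*I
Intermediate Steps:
T(A) = -120*sqrt(A)/7
E(C) = 4*C
K = -27037/192465 - 16*I*sqrt(41)/89817 (K = ((-240*I*sqrt(41)/7 - 27037)/(45184 + 18971))/3 = ((-240*I*sqrt(41)/7 - 27037)/64155)/3 = ((-240*I*sqrt(41)/7 - 27037)*(1/64155))/3 = ((-27037 - 240*I*sqrt(41)/7)*(1/64155))/3 = (-27037/64155 - 16*I*sqrt(41)/29939)/3 = -27037/192465 - 16*I*sqrt(41)/89817 ≈ -0.14048 - 0.0011407*I)
E(-181)/K = (4*(-181))/(-27037/192465 - 16*I*sqrt(41)/89817) = -724/(-27037/192465 - 16*I*sqrt(41)/89817)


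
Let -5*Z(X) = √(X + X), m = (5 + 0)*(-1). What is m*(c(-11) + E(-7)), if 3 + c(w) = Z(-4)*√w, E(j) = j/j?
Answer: 10 - 2*√22 ≈ 0.61917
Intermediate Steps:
m = -5 (m = 5*(-1) = -5)
Z(X) = -√2*√X/5 (Z(X) = -√(X + X)/5 = -√2*√X/5)
E(j) = 1
c(w) = -3 - 2*I*√2*√w/5 (c(w) = -3 + (-√2*√(-4)/5)*√w = -3 + (-√2*2*I/5)*√w = -3 + (-2*I*√2/5)*√w = -3 - 2*I*√2*√w/5)
m*(c(-11) + E(-7)) = -5*((-3 - 2*I*√2*√(-11)/5) + 1) = -5*((-3 - 2*I*√2*I*√11/5) + 1) = -5*((-3 + 2*√22/5) + 1) = -5*(-2 + 2*√22/5) = 10 - 2*√22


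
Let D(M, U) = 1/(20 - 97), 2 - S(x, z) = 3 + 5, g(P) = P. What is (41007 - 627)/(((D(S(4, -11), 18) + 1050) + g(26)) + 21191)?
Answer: 1554630/857279 ≈ 1.8134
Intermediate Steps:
S(x, z) = -6 (S(x, z) = 2 - (3 + 5) = 2 - 1*8 = 2 - 8 = -6)
D(M, U) = -1/77 (D(M, U) = 1/(-77) = -1/77)
(41007 - 627)/(((D(S(4, -11), 18) + 1050) + g(26)) + 21191) = (41007 - 627)/(((-1/77 + 1050) + 26) + 21191) = 40380/((80849/77 + 26) + 21191) = 40380/(82851/77 + 21191) = 40380/(1714558/77) = 40380*(77/1714558) = 1554630/857279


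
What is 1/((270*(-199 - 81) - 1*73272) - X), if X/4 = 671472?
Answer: -1/2834760 ≈ -3.5276e-7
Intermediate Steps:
X = 2685888 (X = 4*671472 = 2685888)
1/((270*(-199 - 81) - 1*73272) - X) = 1/((270*(-199 - 81) - 1*73272) - 1*2685888) = 1/((270*(-280) - 73272) - 2685888) = 1/((-75600 - 73272) - 2685888) = 1/(-148872 - 2685888) = 1/(-2834760) = -1/2834760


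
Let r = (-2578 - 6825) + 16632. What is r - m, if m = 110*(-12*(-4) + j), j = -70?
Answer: 9649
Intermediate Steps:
r = 7229 (r = -9403 + 16632 = 7229)
m = -2420 (m = 110*(-12*(-4) - 70) = 110*(48 - 70) = 110*(-22) = -2420)
r - m = 7229 - 1*(-2420) = 7229 + 2420 = 9649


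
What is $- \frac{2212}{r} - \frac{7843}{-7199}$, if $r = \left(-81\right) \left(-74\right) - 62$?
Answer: $\frac{332614}{464179} \approx 0.71656$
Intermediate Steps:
$r = 5932$ ($r = 5994 - 62 = 5932$)
$- \frac{2212}{r} - \frac{7843}{-7199} = - \frac{2212}{5932} - \frac{7843}{-7199} = \left(-2212\right) \frac{1}{5932} - - \frac{341}{313} = - \frac{553}{1483} + \frac{341}{313} = \frac{332614}{464179}$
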